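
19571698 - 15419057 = 4152641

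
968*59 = 57112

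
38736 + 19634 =58370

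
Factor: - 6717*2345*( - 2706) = 42623193690 = 2^1*3^2 * 5^1*7^1 * 11^1 *41^1*67^1* 2239^1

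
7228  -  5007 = 2221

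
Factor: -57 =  -3^1 * 19^1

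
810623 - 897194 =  - 86571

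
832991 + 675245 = 1508236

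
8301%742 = 139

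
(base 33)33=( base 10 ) 102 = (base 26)3o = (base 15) 6C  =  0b1100110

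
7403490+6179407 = 13582897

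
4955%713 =677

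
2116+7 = 2123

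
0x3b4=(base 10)948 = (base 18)2gc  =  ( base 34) RU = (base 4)32310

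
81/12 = 27/4 = 6.75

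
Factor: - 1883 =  - 7^1*269^1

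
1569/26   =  1569/26 = 60.35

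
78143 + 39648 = 117791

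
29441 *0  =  0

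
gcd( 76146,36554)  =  98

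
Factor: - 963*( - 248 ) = 2^3*3^2*31^1*107^1 = 238824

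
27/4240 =27/4240 = 0.01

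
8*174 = 1392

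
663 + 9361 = 10024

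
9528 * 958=9127824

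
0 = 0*6329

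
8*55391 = 443128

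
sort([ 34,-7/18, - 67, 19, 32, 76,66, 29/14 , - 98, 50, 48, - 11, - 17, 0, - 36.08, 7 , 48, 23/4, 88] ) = [ - 98, - 67, - 36.08,-17, - 11, - 7/18, 0, 29/14,23/4, 7,19, 32, 34 , 48, 48,50, 66,76,88 ] 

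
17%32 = 17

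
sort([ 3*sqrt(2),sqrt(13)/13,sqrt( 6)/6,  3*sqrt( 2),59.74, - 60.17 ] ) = [ - 60.17,sqrt(13 )/13,sqrt(6)/6,3 * sqrt( 2 ),  3 * sqrt( 2 ), 59.74]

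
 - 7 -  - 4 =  - 3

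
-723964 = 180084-904048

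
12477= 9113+3364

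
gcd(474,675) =3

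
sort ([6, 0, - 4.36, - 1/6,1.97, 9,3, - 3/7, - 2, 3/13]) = [-4.36, - 2, - 3/7, - 1/6, 0 , 3/13,1.97, 3, 6, 9 ]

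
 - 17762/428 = - 83/2= - 41.50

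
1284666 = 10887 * 118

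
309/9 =34 + 1/3 =34.33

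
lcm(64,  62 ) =1984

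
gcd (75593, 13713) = 7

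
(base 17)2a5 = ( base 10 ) 753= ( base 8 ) 1361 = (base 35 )LI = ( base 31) O9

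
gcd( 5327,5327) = 5327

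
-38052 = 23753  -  61805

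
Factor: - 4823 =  - 7^1*13^1 * 53^1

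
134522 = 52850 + 81672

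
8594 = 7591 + 1003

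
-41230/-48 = 858 + 23/24 = 858.96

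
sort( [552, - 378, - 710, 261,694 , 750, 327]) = [ - 710, - 378, 261,327, 552, 694,750 ]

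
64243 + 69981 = 134224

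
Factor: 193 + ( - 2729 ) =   -  2^3*317^1 = - 2536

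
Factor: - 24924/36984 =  - 2^( - 1)*23^( - 1 )*31^1 = - 31/46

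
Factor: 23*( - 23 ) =-23^2 = - 529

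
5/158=5/158 = 0.03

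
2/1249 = 2/1249=   0.00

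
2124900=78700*27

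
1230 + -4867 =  - 3637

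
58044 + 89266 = 147310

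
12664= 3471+9193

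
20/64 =5/16 = 0.31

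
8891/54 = 164+35/54=164.65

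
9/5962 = 9/5962 =0.00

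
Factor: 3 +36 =39=3^1 * 13^1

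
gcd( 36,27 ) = 9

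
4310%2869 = 1441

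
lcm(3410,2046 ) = 10230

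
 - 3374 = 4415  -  7789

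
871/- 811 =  - 2 + 751/811 = - 1.07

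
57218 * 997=57046346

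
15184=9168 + 6016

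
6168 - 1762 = 4406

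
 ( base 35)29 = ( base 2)1001111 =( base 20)3j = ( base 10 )79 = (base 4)1033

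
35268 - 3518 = 31750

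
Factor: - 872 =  - 2^3*109^1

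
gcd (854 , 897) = 1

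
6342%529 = 523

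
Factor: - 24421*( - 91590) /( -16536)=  - 2^ ( - 2 )*5^1*13^(-1 )*43^1*53^( - 1 )*71^1*24421^1 =- 372786565/2756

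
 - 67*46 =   -  3082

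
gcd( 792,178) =2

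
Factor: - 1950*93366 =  - 2^2*3^4*5^2*7^1 *13^2  *19^1 = - 182063700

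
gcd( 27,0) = 27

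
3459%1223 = 1013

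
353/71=4+69/71  =  4.97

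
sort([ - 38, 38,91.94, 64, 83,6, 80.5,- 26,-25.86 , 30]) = [ - 38, - 26, - 25.86, 6,30,38, 64,80.5, 83,91.94] 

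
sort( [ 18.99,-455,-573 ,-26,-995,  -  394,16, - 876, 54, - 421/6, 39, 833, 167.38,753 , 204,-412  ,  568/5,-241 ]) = [ - 995,-876 , - 573,-455,-412, - 394, - 241,-421/6, - 26, 16,18.99, 39, 54, 568/5,167.38 , 204, 753,  833]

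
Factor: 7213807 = 113^1 * 63839^1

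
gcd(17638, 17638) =17638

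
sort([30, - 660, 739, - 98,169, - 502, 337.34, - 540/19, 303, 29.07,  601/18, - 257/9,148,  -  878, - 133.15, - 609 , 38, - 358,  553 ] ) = [ - 878, - 660, - 609,  -  502, -358, - 133.15, - 98, - 257/9, - 540/19, 29.07, 30, 601/18, 38, 148, 169, 303, 337.34, 553, 739] 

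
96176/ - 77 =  - 1250 + 74/77 =- 1249.04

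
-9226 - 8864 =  - 18090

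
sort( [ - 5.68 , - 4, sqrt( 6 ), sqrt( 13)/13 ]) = [-5.68, - 4, sqrt( 13 ) /13, sqrt( 6) ] 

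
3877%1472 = 933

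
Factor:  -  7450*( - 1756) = 13082200 =2^3*5^2*149^1*439^1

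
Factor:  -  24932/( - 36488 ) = 6233/9122=2^( - 1)*23^1*  271^1*4561^( - 1) 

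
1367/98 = 13+93/98 = 13.95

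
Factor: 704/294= 352/147 = 2^5*3^( - 1 )*7^(-2 ) * 11^1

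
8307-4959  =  3348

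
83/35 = 2 + 13/35 = 2.37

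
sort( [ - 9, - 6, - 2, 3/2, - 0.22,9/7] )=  [ - 9 , - 6, - 2, - 0.22,9/7, 3/2]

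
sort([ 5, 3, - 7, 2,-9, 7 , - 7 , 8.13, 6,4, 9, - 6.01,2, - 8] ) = [-9,-8, - 7, - 7, - 6.01 , 2 , 2 , 3, 4, 5 , 6, 7  ,  8.13,9]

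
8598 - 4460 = 4138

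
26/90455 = 26/90455 = 0.00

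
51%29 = 22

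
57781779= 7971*7249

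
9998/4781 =9998/4781 = 2.09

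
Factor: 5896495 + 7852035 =2^1*5^1*41^1*33533^1  =  13748530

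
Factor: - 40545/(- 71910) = 2^( - 1 ) * 47^( - 1)*53^1 = 53/94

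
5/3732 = 5/3732 =0.00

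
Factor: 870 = 2^1*3^1*5^1*29^1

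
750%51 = 36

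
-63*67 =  - 4221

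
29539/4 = 29539/4  =  7384.75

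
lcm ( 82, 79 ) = 6478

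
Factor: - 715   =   - 5^1*11^1 * 13^1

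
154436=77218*2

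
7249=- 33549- - 40798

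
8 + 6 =14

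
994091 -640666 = 353425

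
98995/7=14142 + 1/7  =  14142.14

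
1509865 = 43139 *35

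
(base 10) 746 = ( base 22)1bk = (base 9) 1018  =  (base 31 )O2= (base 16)2EA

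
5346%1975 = 1396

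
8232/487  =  16+440/487 = 16.90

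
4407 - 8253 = -3846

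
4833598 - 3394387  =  1439211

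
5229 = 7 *747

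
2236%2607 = 2236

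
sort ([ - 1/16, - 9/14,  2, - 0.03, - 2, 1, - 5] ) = [  -  5, - 2, - 9/14, - 1/16, - 0.03,1,2 ]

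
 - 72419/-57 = 1270+29/57 = 1270.51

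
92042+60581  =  152623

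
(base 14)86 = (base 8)166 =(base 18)6A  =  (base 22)58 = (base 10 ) 118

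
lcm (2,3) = 6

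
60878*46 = 2800388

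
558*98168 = 54777744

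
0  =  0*6738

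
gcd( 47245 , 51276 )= 1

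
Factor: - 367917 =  - 3^1 * 11^1*11149^1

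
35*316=11060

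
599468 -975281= - 375813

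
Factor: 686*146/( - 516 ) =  - 3^(  -  1 )*7^3 * 43^( - 1)*73^1 = - 25039/129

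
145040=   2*72520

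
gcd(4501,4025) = 7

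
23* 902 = 20746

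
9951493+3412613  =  13364106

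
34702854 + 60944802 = 95647656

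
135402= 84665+50737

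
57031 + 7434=64465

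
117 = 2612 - 2495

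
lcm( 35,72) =2520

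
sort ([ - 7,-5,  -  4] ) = [ -7, - 5,  -  4] 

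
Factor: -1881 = - 3^2*11^1 * 19^1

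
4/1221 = 4/1221 = 0.00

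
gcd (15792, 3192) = 168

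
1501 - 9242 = -7741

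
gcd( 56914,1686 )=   2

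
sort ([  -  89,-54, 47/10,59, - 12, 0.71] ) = [ - 89, - 54, -12, 0.71, 47/10,59] 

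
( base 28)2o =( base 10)80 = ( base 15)55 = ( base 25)35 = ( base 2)1010000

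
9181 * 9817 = 90129877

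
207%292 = 207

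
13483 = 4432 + 9051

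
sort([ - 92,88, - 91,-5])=[ - 92, - 91, - 5, 88]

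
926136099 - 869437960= 56698139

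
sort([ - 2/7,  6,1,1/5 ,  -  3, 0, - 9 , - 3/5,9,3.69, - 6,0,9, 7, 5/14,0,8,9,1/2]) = [ - 9, - 6,-3, - 3/5,-2/7,0, 0,  0,1/5,5/14, 1/2, 1,3.69, 6,  7, 8,9,9,9]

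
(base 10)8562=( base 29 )a57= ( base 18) 187C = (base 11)6484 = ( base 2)10000101110010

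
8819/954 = 8819/954 = 9.24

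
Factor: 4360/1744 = 2^( - 1)*5^1 = 5/2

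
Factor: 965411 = 965411^1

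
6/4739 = 6/4739 = 0.00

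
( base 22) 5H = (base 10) 127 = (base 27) 4j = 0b1111111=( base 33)3s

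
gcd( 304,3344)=304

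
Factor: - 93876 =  - 2^2*3^1*7823^1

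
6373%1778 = 1039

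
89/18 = 89/18 = 4.94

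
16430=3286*5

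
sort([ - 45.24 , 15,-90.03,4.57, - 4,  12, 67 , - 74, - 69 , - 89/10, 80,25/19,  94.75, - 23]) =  [ - 90.03, - 74, - 69, - 45.24,  -  23, - 89/10, - 4 , 25/19, 4.57, 12, 15, 67 , 80, 94.75]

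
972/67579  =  972/67579 = 0.01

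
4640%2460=2180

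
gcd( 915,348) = 3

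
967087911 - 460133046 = 506954865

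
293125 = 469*625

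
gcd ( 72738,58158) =162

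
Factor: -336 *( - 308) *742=76788096 = 2^7*3^1*7^3 * 11^1*  53^1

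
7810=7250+560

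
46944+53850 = 100794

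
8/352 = 1/44 = 0.02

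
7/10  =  7/10 =0.70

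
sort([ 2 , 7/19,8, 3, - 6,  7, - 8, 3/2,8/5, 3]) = [ - 8, - 6, 7/19,  3/2, 8/5,2, 3, 3,  7, 8 ] 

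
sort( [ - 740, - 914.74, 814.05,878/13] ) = [ - 914.74, - 740, 878/13, 814.05]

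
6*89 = 534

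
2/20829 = 2/20829 = 0.00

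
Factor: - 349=-349^1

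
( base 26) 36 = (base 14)60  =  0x54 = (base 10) 84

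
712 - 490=222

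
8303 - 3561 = 4742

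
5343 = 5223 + 120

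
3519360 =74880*47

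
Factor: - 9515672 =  - 2^3 * 193^1*6163^1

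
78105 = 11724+66381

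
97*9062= 879014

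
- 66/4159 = -1 + 4093/4159 = - 0.02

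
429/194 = 429/194 = 2.21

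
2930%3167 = 2930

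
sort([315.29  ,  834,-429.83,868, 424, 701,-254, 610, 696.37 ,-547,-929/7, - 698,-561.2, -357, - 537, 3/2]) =[  -  698,- 561.2,  -  547, - 537 ,-429.83,-357,-254, - 929/7, 3/2, 315.29,  424, 610, 696.37, 701, 834,868 ] 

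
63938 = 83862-19924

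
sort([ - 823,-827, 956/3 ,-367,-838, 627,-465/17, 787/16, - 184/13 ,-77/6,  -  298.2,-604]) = [  -  838 ,-827 ,  -  823,-604, - 367, - 298.2 , - 465/17, -184/13, - 77/6,787/16 , 956/3, 627]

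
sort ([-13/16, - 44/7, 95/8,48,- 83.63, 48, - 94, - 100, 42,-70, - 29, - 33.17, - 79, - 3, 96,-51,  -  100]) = [  -  100, - 100, - 94,-83.63,  -  79,-70, - 51,-33.17,-29, - 44/7, - 3, - 13/16,95/8, 42  ,  48, 48,96]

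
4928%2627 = 2301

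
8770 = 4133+4637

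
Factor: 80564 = 2^2*11^1*1831^1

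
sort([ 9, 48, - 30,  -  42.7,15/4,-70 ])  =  [-70, - 42.7 ,-30, 15/4,9,48] 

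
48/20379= 16/6793= 0.00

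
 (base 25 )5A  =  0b10000111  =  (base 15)90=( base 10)135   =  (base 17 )7g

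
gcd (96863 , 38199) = 1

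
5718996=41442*138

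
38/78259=38/78259  =  0.00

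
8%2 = 0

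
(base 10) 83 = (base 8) 123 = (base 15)58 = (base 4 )1103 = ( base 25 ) 38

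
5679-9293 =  - 3614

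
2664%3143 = 2664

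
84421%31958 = 20505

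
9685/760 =1937/152 =12.74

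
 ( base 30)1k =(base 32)1I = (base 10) 50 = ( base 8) 62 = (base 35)1F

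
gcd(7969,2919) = 1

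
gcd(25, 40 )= 5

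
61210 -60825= 385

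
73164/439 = 73164/439 = 166.66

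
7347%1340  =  647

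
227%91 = 45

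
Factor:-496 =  - 2^4*31^1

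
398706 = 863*462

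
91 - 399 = -308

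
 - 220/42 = -6  +  16/21  =  - 5.24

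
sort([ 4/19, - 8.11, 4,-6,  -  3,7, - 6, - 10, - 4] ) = [ - 10, - 8.11, - 6, - 6, - 4,-3, 4/19, 4,  7] 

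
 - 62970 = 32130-95100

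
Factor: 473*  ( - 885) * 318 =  - 133116390 = - 2^1*3^2*5^1*11^1*43^1* 53^1*59^1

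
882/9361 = 882/9361 = 0.09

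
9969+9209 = 19178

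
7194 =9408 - 2214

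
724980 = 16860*43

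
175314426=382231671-206917245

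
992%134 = 54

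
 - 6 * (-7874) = 47244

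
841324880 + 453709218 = 1295034098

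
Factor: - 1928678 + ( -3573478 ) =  - 2^2*3^1*11^1*73^1*571^1 = -  5502156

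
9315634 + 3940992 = 13256626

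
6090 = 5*1218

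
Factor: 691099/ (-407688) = -2^ (  -  3)*3^( - 1)*29^1*16987^( -1)*23831^1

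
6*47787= 286722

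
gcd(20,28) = 4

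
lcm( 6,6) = 6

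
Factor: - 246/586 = - 3^1  *  41^1*293^ ( - 1) = - 123/293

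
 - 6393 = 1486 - 7879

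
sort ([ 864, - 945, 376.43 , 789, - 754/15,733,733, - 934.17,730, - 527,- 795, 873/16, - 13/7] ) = [ - 945 , - 934.17,-795,  -  527, - 754/15,-13/7, 873/16, 376.43 , 730,733 , 733,  789, 864]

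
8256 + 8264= 16520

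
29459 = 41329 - 11870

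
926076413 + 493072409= 1419148822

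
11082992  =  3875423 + 7207569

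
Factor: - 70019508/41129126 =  - 35009754/20564563=- 2^1 * 3^1*13^1 * 31^(-1)*37^( - 1)*17929^(-1)*448843^1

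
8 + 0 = 8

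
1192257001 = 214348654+977908347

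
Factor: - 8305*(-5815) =48293575 = 5^2*11^1*151^1*1163^1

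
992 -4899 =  -3907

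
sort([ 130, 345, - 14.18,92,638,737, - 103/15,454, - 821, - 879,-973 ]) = [  -  973,-879, - 821, - 14.18, - 103/15 , 92,130, 345,454,  638  ,  737 ] 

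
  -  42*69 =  - 2898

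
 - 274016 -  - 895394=621378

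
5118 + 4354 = 9472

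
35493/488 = 72 + 357/488 = 72.73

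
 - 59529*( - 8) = 476232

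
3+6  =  9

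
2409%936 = 537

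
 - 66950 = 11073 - 78023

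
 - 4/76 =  - 1+18/19 = -0.05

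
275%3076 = 275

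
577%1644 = 577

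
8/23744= 1/2968 = 0.00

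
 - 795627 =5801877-6597504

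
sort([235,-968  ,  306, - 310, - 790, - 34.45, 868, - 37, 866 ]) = [-968, - 790, - 310,- 37 , - 34.45, 235,306 , 866, 868 ]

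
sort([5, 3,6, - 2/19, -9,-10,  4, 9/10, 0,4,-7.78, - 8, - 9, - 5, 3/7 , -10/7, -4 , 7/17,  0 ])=[  -  10, - 9, - 9 ,  -  8, - 7.78 , - 5, - 4, - 10/7, - 2/19, 0, 0 , 7/17,3/7, 9/10,  3, 4,4, 5,6]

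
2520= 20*126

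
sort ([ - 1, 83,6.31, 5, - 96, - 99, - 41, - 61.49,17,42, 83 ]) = [-99, - 96, - 61.49, - 41, - 1,5, 6.31, 17, 42, 83,83] 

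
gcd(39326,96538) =2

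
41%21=20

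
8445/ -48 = - 2815/16 = - 175.94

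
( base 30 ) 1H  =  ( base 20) 27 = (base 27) 1k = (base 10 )47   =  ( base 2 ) 101111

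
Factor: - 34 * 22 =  - 2^2* 11^1*17^1 = -  748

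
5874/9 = 1958/3 = 652.67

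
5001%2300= 401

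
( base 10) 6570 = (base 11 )4a33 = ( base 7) 25104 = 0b1100110101010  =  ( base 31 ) 6pt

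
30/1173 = 10/391 = 0.03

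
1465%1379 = 86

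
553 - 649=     -  96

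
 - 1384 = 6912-8296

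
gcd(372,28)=4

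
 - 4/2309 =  - 4/2309 = - 0.00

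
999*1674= 1672326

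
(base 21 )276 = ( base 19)2g9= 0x40b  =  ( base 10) 1035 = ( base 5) 13120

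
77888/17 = 77888/17 = 4581.65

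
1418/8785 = 1418/8785 =0.16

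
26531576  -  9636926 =16894650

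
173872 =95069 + 78803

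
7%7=0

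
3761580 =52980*71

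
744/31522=372/15761 = 0.02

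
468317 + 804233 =1272550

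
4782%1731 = 1320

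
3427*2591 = 8879357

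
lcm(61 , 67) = 4087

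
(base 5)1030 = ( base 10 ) 140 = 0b10001100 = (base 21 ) 6E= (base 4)2030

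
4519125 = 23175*195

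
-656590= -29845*22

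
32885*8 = 263080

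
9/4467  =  3/1489 = 0.00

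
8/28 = 2/7 = 0.29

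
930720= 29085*32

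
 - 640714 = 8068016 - 8708730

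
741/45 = 16 + 7/15 = 16.47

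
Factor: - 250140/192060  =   - 3^( - 1)*97^( - 1)*379^1=- 379/291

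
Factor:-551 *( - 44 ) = 24244=2^2*11^1*19^1 * 29^1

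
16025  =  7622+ 8403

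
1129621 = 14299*79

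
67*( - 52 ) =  - 3484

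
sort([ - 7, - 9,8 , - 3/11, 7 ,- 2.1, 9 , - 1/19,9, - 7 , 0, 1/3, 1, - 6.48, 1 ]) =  [ - 9, - 7, - 7, - 6.48, - 2.1,- 3/11, - 1/19,  0, 1/3, 1,  1,7, 8, 9,9 ]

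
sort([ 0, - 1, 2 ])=[ - 1, 0, 2 ]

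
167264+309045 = 476309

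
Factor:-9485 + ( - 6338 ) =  - 15823 = -15823^1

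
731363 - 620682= 110681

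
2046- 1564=482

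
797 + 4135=4932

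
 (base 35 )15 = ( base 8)50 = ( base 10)40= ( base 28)1C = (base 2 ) 101000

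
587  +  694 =1281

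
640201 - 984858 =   -  344657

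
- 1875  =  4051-5926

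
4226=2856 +1370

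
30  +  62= 92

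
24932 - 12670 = 12262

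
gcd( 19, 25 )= 1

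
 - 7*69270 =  - 484890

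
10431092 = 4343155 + 6087937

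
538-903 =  - 365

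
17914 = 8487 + 9427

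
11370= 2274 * 5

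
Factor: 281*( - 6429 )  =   - 3^1*281^1*2143^1 = - 1806549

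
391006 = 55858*7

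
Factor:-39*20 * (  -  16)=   12480 = 2^6*3^1 * 5^1*13^1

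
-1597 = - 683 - 914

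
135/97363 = 135/97363 = 0.00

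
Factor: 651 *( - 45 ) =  - 3^3 * 5^1*7^1*31^1 = - 29295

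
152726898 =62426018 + 90300880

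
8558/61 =140 + 18/61 = 140.30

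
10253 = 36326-26073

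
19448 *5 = 97240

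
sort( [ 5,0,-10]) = [ - 10, 0, 5 ]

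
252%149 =103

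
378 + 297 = 675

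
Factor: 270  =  2^1*3^3*5^1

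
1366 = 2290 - 924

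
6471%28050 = 6471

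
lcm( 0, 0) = 0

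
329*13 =4277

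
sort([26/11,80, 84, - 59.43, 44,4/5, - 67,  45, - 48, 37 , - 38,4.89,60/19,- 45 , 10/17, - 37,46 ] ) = [ - 67, -59.43, - 48, - 45, - 38, - 37,10/17,4/5,26/11,60/19,4.89, 37,44 , 45,46  ,  80 , 84] 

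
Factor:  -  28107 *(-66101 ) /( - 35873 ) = - 3^4 * 7^2 * 19^1*29^(-1)*71^1*347^1*1237^( - 1) = -1857900807/35873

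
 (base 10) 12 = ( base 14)C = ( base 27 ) C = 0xC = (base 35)c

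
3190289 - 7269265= -4078976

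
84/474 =14/79 = 0.18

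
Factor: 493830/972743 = 2^1*3^3*5^1*19^( - 1 )*31^1 * 59^1 * 51197^(  -  1)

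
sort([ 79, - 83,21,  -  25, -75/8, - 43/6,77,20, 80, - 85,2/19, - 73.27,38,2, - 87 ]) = [-87, - 85, - 83, - 73.27, - 25, - 75/8, - 43/6, 2/19, 2,20,21,38, 77 , 79,80]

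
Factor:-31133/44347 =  - 61^( - 1)*163^1*191^1*727^(-1 ) 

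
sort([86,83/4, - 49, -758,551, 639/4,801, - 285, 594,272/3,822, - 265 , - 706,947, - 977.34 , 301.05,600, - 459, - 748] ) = [ -977.34, - 758, - 748, - 706, - 459, - 285, - 265, - 49,  83/4, 86, 272/3, 639/4,301.05, 551, 594,600,  801, 822, 947 ]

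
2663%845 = 128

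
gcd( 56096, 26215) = 1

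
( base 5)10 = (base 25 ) 5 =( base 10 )5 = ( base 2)101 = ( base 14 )5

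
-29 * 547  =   - 15863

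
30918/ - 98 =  - 15459/49 =- 315.49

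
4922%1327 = 941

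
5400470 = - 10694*( - 505)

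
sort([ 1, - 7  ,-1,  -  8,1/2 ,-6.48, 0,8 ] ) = [ - 8,-7, - 6.48, - 1, 0,1/2  ,  1 , 8 ]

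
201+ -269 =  -68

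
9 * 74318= 668862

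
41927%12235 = 5222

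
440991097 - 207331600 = 233659497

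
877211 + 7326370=8203581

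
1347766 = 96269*14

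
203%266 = 203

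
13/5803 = 13/5803 = 0.00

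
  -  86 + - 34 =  - 120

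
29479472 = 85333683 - 55854211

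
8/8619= 8/8619  =  0.00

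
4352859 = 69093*63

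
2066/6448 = 1033/3224 = 0.32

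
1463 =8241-6778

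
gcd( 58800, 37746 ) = 6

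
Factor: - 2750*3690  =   - 2^2*3^2 * 5^4*11^1*41^1=- 10147500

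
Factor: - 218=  - 2^1*109^1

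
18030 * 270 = 4868100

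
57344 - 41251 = 16093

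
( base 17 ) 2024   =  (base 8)23210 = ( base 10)9864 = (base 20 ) 14d4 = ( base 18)1C80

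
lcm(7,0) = 0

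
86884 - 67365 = 19519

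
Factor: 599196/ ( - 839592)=- 2^( - 1)*3^(-2) * 13^ (-1)*167^1 = - 167/234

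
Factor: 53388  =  2^2*3^2*1483^1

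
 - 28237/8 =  - 28237/8 = -  3529.62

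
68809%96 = 73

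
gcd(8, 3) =1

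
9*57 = 513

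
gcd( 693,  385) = 77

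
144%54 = 36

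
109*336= 36624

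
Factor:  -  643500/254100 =-195/77 = - 3^1*5^1*7^(-1)*11^( -1)*13^1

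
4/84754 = 2/42377 = 0.00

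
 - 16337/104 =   -  16337/104 = - 157.09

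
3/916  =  3/916 = 0.00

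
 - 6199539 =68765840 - 74965379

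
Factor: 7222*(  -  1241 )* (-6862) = 2^2*17^1*23^1*47^1*73^2*157^1 = 61500688724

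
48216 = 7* 6888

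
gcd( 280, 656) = 8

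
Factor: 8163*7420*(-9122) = - 2^3*3^2* 5^1 * 7^1*53^1*907^1*4561^1=- 552514614120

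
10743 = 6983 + 3760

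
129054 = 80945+48109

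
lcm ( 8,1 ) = 8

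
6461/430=6461/430  =  15.03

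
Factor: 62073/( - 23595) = - 171/65= - 3^2*5^(-1 )*13^(  -  1) * 19^1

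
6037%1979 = 100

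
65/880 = 13/176 = 0.07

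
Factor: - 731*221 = - 13^1*17^2 * 43^1 = - 161551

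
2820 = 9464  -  6644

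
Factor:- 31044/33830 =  - 2^1*3^1*5^(  -  1)*13^1*17^( - 1 ) = - 78/85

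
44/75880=11/18970 = 0.00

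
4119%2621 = 1498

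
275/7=39 + 2/7 = 39.29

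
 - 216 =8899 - 9115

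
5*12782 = 63910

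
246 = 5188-4942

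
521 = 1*521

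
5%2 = 1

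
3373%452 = 209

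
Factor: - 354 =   -  2^1*3^1*59^1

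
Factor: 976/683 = 2^4*61^1*683^( - 1)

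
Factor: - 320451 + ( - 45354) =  - 365805 = - 3^2*5^1*11^1*739^1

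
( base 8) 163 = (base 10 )115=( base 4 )1303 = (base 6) 311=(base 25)4f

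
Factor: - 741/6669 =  - 3^ ( - 2) = - 1/9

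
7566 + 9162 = 16728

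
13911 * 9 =125199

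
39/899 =39/899 = 0.04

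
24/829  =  24/829 = 0.03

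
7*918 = 6426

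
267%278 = 267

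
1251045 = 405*3089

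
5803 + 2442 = 8245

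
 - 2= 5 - 7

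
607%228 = 151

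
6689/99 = 67+56/99 = 67.57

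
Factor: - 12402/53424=-13/56= - 2^(  -  3)*7^( - 1)*13^1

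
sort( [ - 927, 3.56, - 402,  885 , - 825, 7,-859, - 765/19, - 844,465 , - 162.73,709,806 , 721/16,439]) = [-927, - 859,-844 ,  -  825,-402, - 162.73, - 765/19, 3.56,7,721/16, 439,465,709,806,  885]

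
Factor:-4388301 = - 3^2*487589^1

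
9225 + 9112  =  18337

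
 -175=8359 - 8534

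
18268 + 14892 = 33160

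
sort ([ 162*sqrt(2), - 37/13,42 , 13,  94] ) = [ - 37/13 , 13, 42,94,  162*sqrt ( 2 ) ]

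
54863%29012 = 25851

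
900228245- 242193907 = 658034338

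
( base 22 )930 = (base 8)10506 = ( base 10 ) 4422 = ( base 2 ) 1000101000110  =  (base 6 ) 32250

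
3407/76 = 44 + 63/76 = 44.83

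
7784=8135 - 351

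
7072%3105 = 862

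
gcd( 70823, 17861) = 1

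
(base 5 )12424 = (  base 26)1c1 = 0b1111011101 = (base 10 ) 989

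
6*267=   1602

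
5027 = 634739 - 629712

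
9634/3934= 2 + 883/1967 = 2.45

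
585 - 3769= - 3184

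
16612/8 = 4153/2 = 2076.50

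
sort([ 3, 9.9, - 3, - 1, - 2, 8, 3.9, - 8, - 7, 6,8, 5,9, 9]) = [ - 8, - 7,-3, - 2, - 1,3, 3.9, 5, 6, 8, 8,9  ,  9 , 9.9] 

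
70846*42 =2975532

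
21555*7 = 150885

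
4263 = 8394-4131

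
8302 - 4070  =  4232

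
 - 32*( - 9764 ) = 312448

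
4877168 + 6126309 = 11003477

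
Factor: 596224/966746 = 298112/483373 = 2^7*11^( - 1)*17^1*137^1*43943^( - 1)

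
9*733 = 6597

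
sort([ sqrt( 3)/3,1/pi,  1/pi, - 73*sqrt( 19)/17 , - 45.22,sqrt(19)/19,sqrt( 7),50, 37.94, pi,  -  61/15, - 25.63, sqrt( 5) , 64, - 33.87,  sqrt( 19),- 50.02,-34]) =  [ - 50.02, - 45.22,-34, -33.87, - 25.63, - 73*sqrt(19 ) /17,-61/15,sqrt( 19) /19, 1/pi,1/pi,  sqrt(3)/3,sqrt (5),sqrt ( 7),pi, sqrt ( 19),37.94,50,64 ]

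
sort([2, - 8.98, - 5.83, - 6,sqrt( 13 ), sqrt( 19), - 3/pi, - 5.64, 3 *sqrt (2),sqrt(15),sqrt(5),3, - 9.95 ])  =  [ - 9.95,- 8.98, - 6, - 5.83,  -  5.64, - 3/pi,2, sqrt( 5 ), 3 , sqrt(13 ),sqrt(15 ), 3*sqrt(2 ),sqrt(19)]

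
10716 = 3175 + 7541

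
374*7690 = 2876060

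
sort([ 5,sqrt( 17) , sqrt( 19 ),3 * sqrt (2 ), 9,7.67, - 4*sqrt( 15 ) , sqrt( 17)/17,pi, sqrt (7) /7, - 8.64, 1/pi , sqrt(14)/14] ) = [ - 4*sqrt( 15 ), - 8.64,sqrt( 17)/17, sqrt(14)/14,1/pi, sqrt(7) /7,pi,sqrt(17 ),3*sqrt( 2),sqrt(19 ),5,7.67,9 ] 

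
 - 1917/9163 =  - 1 + 7246/9163  =  - 0.21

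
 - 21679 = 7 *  ( - 3097 ) 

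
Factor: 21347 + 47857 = 69204 = 2^2*3^1*73^1*79^1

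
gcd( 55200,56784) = 48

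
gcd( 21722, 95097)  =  1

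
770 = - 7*( - 110)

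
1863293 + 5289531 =7152824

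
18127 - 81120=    - 62993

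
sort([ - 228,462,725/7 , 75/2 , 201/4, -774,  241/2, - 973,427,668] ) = [-973, - 774, - 228, 75/2, 201/4,  725/7,  241/2, 427,  462, 668]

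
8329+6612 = 14941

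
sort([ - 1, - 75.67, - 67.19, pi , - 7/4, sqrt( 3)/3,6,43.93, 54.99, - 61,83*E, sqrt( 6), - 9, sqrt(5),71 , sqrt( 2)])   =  [ - 75.67 ,- 67.19, - 61, - 9,-7/4, - 1 , sqrt(3 ) /3 , sqrt( 2), sqrt( 5),  sqrt(6), pi, 6, 43.93,54.99, 71,83*E ] 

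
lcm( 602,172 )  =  1204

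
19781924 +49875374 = 69657298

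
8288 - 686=7602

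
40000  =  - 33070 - - 73070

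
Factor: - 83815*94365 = - 7909202475  =  - 3^4*5^2*233^1*16763^1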